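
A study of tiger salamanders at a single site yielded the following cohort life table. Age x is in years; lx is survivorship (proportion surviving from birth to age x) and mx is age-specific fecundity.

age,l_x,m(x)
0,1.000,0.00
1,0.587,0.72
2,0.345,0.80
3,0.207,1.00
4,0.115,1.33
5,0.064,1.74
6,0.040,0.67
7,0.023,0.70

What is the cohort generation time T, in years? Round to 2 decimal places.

lx·mx: 0, 0.42264, 0.276, 0.207, 0.15295, 0.11136, 0.0268, 0.0161 → R0 = 1.21285
x·lx·mx: 0, 0.42264, 0.552, 0.621, 0.6118, 0.5568, 0.1608, 0.1127 → Σ = 3.03774
T = 3.03774 / 1.21285 = 2.50463… → 2.50

2.50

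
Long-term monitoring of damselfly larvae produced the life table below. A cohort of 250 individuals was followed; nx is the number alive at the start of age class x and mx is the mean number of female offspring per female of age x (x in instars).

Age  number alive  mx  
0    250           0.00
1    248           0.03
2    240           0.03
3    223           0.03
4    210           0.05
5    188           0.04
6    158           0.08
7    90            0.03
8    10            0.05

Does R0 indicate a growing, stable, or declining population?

lx = nx/n0 = nx/250: 1, 0.992, 0.96, 0.892, 0.84, 0.752, 0.632, 0.36, 0.04
R0 = Σ lx·mx = 0 + 0.02976 + 0.0288 + 0.02676 + 0.042 + 0.03008 + 0.05056 + 0.0108 + 0.002 = 0.22076
R0 < 1, so the population is declining.

declining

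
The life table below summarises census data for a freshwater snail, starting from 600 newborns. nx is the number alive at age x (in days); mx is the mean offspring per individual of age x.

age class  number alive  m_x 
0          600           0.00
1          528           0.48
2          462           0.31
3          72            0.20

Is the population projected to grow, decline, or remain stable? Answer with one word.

declining

lx = nx/n0 = nx/600: 1, 0.88, 0.77, 0.12
R0 = Σ lx·mx = 0 + 0.4224 + 0.2387 + 0.024 = 0.6851
R0 < 1, so the population is declining.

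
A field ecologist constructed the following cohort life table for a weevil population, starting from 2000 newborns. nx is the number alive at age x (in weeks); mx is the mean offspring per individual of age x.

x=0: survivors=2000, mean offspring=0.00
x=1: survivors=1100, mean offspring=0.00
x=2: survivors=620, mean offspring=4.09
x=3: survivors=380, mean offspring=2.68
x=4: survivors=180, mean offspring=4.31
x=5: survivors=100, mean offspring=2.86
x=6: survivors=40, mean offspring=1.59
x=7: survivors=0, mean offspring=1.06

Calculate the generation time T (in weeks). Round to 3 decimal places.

2.787

lx = nx/n0 = nx/2000: 1, 0.55, 0.31, 0.19, 0.09, 0.05, 0.02, 0
lx·mx: 0, 0, 1.2679, 0.5092, 0.3879, 0.143, 0.0318, 0 → R0 = 2.3398
x·lx·mx: 0, 0, 2.5358, 1.5276, 1.5516, 0.715, 0.1908, 0 → Σ = 6.5208
T = 6.5208 / 2.3398 = 2.786905… → 2.787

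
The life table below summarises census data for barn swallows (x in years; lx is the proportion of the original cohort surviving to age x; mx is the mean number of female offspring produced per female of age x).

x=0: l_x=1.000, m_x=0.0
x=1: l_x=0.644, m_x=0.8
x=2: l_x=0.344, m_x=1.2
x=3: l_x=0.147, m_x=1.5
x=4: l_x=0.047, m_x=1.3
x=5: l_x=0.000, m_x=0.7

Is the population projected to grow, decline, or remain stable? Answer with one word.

growing

R0 = Σ lx·mx = 0 + 0.5152 + 0.4128 + 0.2205 + 0.0611 + 0 = 1.2096
R0 > 1, so the population is growing.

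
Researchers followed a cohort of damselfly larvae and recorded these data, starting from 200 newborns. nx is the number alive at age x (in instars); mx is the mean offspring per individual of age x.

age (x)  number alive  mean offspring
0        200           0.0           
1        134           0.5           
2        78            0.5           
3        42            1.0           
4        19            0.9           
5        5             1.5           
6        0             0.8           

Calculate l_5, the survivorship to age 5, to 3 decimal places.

l_5 = n_5/n_0 = 5/200 = 0.025 → 0.025

0.025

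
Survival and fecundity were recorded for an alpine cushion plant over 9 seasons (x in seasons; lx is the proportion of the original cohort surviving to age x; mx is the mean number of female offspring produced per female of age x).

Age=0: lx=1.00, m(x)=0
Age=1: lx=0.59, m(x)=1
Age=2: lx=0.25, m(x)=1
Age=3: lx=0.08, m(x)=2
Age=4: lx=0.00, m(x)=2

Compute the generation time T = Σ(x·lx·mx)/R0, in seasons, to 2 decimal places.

lx·mx: 0, 0.59, 0.25, 0.16, 0 → R0 = 1
x·lx·mx: 0, 0.59, 0.5, 0.48, 0 → Σ = 1.57
T = 1.57 / 1 = 1.57 → 1.57

1.57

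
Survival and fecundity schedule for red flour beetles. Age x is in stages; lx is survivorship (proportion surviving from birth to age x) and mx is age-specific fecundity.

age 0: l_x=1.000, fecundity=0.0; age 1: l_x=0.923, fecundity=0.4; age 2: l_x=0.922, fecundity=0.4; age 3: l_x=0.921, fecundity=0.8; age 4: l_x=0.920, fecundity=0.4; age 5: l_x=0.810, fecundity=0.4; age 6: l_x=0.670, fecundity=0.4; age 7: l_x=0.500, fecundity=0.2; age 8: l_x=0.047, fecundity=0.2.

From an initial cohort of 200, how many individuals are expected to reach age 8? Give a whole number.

9

Expected survivors = N0 · l_8 = 200 × 0.047 = 9.4 → 9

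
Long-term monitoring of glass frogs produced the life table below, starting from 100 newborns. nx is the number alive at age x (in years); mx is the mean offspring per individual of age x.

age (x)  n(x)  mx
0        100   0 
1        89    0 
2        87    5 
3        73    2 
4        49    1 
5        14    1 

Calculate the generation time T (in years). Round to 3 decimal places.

lx = nx/n0 = nx/100: 1, 0.89, 0.87, 0.73, 0.49, 0.14
lx·mx: 0, 0, 4.35, 1.46, 0.49, 0.14 → R0 = 6.44
x·lx·mx: 0, 0, 8.7, 4.38, 1.96, 0.7 → Σ = 15.74
T = 15.74 / 6.44 = 2.444099… → 2.444

2.444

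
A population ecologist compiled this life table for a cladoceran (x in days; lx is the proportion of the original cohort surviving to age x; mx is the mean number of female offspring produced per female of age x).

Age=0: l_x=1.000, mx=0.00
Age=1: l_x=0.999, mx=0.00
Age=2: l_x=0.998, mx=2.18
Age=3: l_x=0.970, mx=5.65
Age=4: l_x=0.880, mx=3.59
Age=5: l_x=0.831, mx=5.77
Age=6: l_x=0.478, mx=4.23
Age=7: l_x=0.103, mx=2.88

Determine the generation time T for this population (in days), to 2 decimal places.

3.99

lx·mx: 0, 0, 2.17564, 5.4805, 3.1592, 4.79487, 2.02194, 0.29664 → R0 = 17.92879
x·lx·mx: 0, 0, 4.35128, 16.4415, 12.6368, 23.97435, 12.13164, 2.07648 → Σ = 71.61205
T = 71.61205 / 17.92879 = 3.994249… → 3.99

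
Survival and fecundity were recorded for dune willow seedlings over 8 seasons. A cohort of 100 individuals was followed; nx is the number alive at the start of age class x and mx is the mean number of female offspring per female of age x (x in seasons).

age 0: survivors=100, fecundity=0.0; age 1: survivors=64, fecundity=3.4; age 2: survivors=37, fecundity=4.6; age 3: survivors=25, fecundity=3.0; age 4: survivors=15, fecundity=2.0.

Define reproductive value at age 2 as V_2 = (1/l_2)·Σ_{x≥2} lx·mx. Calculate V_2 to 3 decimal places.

7.438

lx = nx/n0 = nx/100: 1, 0.64, 0.37, 0.25, 0.15
lx·mx for x ≥ 2: 1.702, 0.75, 0.3 → sum = 2.752
V_2 = 2.752 / l_2 = 2.752 / 0.37 = 7.437838… → 7.438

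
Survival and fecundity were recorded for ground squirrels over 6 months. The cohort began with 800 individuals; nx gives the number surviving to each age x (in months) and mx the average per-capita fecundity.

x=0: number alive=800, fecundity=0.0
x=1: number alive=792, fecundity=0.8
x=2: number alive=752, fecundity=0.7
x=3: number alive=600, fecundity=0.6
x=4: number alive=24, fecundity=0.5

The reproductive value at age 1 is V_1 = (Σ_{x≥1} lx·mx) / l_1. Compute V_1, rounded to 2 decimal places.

lx = nx/n0 = nx/800: 1, 0.99, 0.94, 0.75, 0.03
lx·mx for x ≥ 1: 0.792, 0.658, 0.45, 0.015 → sum = 1.915
V_1 = 1.915 / l_1 = 1.915 / 0.99 = 1.934343… → 1.93

1.93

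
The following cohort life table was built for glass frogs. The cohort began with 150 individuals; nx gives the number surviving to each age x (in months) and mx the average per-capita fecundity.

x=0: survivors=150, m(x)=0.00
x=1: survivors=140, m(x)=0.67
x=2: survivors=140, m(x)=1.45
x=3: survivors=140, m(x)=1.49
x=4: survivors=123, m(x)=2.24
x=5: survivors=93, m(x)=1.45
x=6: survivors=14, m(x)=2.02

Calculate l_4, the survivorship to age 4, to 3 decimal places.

l_4 = n_4/n_0 = 123/150 = 0.82 → 0.820

0.820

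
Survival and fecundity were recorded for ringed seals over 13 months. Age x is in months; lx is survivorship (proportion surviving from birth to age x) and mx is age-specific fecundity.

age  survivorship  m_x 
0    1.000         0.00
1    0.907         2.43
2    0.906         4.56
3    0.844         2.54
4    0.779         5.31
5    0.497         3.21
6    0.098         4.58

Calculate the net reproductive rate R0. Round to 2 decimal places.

14.66

lx·mx by age: 0, 2.20401, 4.13136, 2.14376, 4.13649, 1.59537, 0.44884
R0 = Σ lx·mx = 14.65983 → 14.66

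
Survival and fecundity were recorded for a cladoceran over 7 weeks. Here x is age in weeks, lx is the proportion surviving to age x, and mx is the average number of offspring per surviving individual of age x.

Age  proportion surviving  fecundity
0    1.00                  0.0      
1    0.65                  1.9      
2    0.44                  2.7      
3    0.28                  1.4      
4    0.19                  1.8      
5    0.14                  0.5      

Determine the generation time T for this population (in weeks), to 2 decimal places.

2.02

lx·mx: 0, 1.235, 1.188, 0.392, 0.342, 0.07 → R0 = 3.227
x·lx·mx: 0, 1.235, 2.376, 1.176, 1.368, 0.35 → Σ = 6.505
T = 6.505 / 3.227 = 2.015804… → 2.02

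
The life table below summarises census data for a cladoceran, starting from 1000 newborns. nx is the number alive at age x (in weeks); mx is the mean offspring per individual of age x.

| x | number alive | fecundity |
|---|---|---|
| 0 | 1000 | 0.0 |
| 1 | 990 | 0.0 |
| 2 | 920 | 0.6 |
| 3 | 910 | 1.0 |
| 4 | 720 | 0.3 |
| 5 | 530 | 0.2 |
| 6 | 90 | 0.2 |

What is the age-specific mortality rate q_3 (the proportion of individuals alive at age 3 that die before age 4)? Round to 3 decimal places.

lx = nx/n0 = nx/1000: 1, 0.99, 0.92, 0.91, 0.72, 0.53, 0.09
q_3 = (l_3 − l_4) / l_3 = (0.91 − 0.72) / 0.91
     = 0.19 / 0.91 = 0.208791… → 0.209

0.209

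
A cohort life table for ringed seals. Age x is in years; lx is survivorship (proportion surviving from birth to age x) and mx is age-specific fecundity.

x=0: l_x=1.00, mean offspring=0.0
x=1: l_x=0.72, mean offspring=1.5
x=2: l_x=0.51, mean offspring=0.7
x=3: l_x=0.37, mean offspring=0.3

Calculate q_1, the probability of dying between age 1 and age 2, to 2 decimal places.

0.29

q_1 = (l_1 − l_2) / l_1 = (0.72 − 0.51) / 0.72
     = 0.21 / 0.72 = 0.291667… → 0.29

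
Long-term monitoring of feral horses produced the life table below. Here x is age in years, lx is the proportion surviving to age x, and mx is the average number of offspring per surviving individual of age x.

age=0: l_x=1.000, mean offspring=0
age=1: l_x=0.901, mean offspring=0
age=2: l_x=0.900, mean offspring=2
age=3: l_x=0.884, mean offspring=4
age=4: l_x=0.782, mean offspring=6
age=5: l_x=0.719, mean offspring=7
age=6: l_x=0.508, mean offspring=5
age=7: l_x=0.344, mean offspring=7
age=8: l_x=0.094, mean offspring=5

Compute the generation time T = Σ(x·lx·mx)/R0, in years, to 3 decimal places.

4.590

lx·mx: 0, 0, 1.8, 3.536, 4.692, 5.033, 2.54, 2.408, 0.47 → R0 = 20.479
x·lx·mx: 0, 0, 3.6, 10.608, 18.768, 25.165, 15.24, 16.856, 3.76 → Σ = 93.997
T = 93.997 / 20.479 = 4.589921… → 4.590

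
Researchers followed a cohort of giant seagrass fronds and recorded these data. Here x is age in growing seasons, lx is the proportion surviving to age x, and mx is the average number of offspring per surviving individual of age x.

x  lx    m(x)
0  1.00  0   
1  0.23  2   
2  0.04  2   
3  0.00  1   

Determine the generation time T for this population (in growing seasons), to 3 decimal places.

1.148

lx·mx: 0, 0.46, 0.08, 0 → R0 = 0.54
x·lx·mx: 0, 0.46, 0.16, 0 → Σ = 0.62
T = 0.62 / 0.54 = 1.148148… → 1.148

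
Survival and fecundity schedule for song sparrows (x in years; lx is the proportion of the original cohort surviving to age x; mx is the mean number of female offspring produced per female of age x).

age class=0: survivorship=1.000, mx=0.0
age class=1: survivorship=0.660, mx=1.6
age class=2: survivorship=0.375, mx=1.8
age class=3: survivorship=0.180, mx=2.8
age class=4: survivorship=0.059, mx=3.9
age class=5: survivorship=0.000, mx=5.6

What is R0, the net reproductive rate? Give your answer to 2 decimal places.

2.47

lx·mx by age: 0, 1.056, 0.675, 0.504, 0.2301, 0
R0 = Σ lx·mx = 2.4651 → 2.47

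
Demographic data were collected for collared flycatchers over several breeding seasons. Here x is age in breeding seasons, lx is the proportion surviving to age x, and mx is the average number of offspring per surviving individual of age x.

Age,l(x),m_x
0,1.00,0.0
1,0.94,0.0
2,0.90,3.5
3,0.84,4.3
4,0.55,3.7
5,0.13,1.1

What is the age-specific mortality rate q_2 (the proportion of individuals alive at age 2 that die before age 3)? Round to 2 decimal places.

q_2 = (l_2 − l_3) / l_2 = (0.9 − 0.84) / 0.9
     = 0.06 / 0.9 = 0.066667… → 0.07

0.07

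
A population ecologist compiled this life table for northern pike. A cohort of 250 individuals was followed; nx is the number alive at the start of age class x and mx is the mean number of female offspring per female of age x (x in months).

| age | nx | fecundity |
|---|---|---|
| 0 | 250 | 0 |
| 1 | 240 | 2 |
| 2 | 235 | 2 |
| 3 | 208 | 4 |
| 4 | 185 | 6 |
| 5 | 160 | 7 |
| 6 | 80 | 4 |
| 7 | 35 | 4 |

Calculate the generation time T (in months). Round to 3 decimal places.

3.769

lx = nx/n0 = nx/250: 1, 0.96, 0.94, 0.832, 0.74, 0.64, 0.32, 0.14
lx·mx: 0, 1.92, 1.88, 3.328, 4.44, 4.48, 1.28, 0.56 → R0 = 17.888
x·lx·mx: 0, 1.92, 3.76, 9.984, 17.76, 22.4, 7.68, 3.92 → Σ = 67.424
T = 67.424 / 17.888 = 3.769231… → 3.769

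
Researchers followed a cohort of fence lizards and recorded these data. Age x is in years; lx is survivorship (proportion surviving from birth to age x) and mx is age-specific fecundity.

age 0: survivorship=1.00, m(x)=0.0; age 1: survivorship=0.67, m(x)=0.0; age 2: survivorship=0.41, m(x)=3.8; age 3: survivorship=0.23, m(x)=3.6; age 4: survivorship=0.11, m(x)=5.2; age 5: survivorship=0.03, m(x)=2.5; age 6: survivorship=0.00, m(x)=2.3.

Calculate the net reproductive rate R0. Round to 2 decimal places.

lx·mx by age: 0, 0, 1.558, 0.828, 0.572, 0.075, 0
R0 = Σ lx·mx = 3.033 → 3.03

3.03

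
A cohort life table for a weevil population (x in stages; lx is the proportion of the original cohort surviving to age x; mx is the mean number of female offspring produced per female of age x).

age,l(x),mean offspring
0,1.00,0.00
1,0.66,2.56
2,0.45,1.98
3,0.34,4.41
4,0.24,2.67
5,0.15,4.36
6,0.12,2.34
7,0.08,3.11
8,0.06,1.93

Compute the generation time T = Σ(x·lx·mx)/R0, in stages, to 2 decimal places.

lx·mx: 0, 1.6896, 0.891, 1.4994, 0.6408, 0.654, 0.2808, 0.2488, 0.1158 → R0 = 6.0202
x·lx·mx: 0, 1.6896, 1.782, 4.4982, 2.5632, 3.27, 1.6848, 1.7416, 0.9264 → Σ = 18.1558
T = 18.1558 / 6.0202 = 3.015813… → 3.02

3.02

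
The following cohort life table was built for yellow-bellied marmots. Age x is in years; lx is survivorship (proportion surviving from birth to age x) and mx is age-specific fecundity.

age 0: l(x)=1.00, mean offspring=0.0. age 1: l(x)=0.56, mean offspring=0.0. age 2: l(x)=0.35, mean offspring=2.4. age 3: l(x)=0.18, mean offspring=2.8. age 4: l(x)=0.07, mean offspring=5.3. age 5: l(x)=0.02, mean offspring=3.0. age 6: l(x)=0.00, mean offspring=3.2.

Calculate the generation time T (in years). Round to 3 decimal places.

2.803

lx·mx: 0, 0, 0.84, 0.504, 0.371, 0.06, 0 → R0 = 1.775
x·lx·mx: 0, 0, 1.68, 1.512, 1.484, 0.3, 0 → Σ = 4.976
T = 4.976 / 1.775 = 2.80338… → 2.803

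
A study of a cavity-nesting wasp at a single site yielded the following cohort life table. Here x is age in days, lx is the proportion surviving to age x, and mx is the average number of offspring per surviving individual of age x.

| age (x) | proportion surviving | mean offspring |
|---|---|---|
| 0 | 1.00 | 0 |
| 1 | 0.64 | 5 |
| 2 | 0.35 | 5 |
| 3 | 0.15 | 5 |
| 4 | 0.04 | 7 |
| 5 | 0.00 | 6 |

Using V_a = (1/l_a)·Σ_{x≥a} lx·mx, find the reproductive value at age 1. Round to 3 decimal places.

9.344

lx·mx for x ≥ 1: 3.2, 1.75, 0.75, 0.28, 0 → sum = 5.98
V_1 = 5.98 / l_1 = 5.98 / 0.64 = 9.34375 → 9.344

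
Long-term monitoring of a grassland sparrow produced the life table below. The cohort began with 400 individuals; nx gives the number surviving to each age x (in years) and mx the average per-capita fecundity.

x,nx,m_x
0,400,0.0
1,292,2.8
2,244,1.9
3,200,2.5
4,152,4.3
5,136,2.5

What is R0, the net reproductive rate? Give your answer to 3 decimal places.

6.937

lx = nx/n0 = nx/400: 1, 0.73, 0.61, 0.5, 0.38, 0.34
lx·mx by age: 0, 2.044, 1.159, 1.25, 1.634, 0.85
R0 = Σ lx·mx = 6.937 → 6.937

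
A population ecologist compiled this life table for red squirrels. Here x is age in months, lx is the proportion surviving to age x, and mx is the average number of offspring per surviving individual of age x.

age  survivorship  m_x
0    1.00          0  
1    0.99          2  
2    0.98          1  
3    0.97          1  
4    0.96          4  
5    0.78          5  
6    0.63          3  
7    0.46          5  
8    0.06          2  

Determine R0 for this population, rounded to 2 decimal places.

15.98

lx·mx by age: 0, 1.98, 0.98, 0.97, 3.84, 3.9, 1.89, 2.3, 0.12
R0 = Σ lx·mx = 15.98 → 15.98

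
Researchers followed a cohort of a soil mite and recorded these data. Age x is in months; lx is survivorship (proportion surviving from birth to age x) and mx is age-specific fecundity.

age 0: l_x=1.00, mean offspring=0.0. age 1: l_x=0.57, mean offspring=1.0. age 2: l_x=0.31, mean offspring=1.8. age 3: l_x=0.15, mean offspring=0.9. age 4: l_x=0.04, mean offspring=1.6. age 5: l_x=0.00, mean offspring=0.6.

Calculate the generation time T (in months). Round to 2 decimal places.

lx·mx: 0, 0.57, 0.558, 0.135, 0.064, 0 → R0 = 1.327
x·lx·mx: 0, 0.57, 1.116, 0.405, 0.256, 0 → Σ = 2.347
T = 2.347 / 1.327 = 1.768651… → 1.77

1.77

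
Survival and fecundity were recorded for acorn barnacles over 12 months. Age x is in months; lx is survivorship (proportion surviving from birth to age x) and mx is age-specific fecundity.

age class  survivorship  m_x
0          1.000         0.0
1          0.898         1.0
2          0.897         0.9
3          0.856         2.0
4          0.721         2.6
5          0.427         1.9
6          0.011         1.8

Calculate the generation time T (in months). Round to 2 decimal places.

lx·mx: 0, 0.898, 0.8073, 1.712, 1.8746, 0.8113, 0.0198 → R0 = 6.123
x·lx·mx: 0, 0.898, 1.6146, 5.136, 7.4984, 4.0565, 0.1188 → Σ = 19.3223
T = 19.3223 / 6.123 = 3.155692… → 3.16

3.16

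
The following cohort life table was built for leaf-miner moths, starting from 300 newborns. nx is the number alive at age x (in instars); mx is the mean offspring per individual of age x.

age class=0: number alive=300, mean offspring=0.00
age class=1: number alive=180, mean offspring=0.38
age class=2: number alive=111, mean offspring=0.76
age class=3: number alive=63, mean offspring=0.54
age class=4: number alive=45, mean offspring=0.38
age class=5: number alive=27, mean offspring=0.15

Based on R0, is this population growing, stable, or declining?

lx = nx/n0 = nx/300: 1, 0.6, 0.37, 0.21, 0.15, 0.09
R0 = Σ lx·mx = 0 + 0.228 + 0.2812 + 0.1134 + 0.057 + 0.0135 = 0.6931
R0 < 1, so the population is declining.

declining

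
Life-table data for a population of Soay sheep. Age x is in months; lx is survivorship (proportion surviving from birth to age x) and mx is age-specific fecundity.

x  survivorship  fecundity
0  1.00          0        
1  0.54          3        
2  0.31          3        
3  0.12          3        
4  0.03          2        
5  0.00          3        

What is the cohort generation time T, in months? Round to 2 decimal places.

1.62

lx·mx: 0, 1.62, 0.93, 0.36, 0.06, 0 → R0 = 2.97
x·lx·mx: 0, 1.62, 1.86, 1.08, 0.24, 0 → Σ = 4.8
T = 4.8 / 2.97 = 1.616162… → 1.62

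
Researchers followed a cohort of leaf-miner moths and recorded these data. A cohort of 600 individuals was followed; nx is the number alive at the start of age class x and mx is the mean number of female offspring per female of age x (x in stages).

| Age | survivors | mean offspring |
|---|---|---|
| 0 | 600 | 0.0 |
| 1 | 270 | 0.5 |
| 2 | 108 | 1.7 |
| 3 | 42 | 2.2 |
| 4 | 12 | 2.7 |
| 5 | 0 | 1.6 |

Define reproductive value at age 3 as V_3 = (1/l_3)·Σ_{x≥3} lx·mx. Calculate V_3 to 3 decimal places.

2.971

lx = nx/n0 = nx/600: 1, 0.45, 0.18, 0.07, 0.02, 0
lx·mx for x ≥ 3: 0.154, 0.054, 0 → sum = 0.208
V_3 = 0.208 / l_3 = 0.208 / 0.07 = 2.971429… → 2.971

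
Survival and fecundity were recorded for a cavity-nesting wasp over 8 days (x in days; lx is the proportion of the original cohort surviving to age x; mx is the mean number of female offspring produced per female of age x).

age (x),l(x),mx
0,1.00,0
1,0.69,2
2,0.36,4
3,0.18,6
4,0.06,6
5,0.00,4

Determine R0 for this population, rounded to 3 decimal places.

4.260

lx·mx by age: 0, 1.38, 1.44, 1.08, 0.36, 0
R0 = Σ lx·mx = 4.26 → 4.260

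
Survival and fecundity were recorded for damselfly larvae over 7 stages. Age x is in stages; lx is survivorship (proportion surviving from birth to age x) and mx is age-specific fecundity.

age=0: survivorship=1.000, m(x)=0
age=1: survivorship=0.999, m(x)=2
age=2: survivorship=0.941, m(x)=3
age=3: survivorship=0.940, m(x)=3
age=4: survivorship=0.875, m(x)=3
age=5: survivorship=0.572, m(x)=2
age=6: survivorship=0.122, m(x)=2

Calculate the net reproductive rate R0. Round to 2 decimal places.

11.65

lx·mx by age: 0, 1.998, 2.823, 2.82, 2.625, 1.144, 0.244
R0 = Σ lx·mx = 11.654 → 11.65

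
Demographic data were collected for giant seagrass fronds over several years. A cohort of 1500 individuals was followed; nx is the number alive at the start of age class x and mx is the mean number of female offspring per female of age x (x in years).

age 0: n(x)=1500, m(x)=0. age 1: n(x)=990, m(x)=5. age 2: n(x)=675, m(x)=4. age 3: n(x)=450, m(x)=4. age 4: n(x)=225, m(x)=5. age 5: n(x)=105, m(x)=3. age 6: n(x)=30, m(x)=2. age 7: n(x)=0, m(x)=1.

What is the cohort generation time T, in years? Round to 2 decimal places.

2.03

lx = nx/n0 = nx/1500: 1, 0.66, 0.45, 0.3, 0.15, 0.07, 0.02, 0
lx·mx: 0, 3.3, 1.8, 1.2, 0.75, 0.21, 0.04, 0 → R0 = 7.3
x·lx·mx: 0, 3.3, 3.6, 3.6, 3, 1.05, 0.24, 0 → Σ = 14.79
T = 14.79 / 7.3 = 2.026027… → 2.03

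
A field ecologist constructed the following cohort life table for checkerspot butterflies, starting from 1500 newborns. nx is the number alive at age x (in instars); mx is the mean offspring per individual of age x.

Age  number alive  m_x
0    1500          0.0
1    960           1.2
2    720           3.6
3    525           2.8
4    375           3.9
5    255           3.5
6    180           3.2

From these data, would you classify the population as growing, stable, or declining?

lx = nx/n0 = nx/1500: 1, 0.64, 0.48, 0.35, 0.25, 0.17, 0.12
R0 = Σ lx·mx = 0 + 0.768 + 1.728 + 0.98 + 0.975 + 0.595 + 0.384 = 5.43
R0 > 1, so the population is growing.

growing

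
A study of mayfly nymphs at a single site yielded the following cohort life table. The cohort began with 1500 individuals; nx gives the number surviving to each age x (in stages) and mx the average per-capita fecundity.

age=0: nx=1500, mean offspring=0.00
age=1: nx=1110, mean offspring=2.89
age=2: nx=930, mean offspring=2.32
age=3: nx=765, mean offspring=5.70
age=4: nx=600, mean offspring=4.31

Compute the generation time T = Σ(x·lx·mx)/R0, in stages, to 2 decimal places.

2.51

lx = nx/n0 = nx/1500: 1, 0.74, 0.62, 0.51, 0.4
lx·mx: 0, 2.1386, 1.4384, 2.907, 1.724 → R0 = 8.208
x·lx·mx: 0, 2.1386, 2.8768, 8.721, 6.896 → Σ = 20.6324
T = 20.6324 / 8.208 = 2.513694… → 2.51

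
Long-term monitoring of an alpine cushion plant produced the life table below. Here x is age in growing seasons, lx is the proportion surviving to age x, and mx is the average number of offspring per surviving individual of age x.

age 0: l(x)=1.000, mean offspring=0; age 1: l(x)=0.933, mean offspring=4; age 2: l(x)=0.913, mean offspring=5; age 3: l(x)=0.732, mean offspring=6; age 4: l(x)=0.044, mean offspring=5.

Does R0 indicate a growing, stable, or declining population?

growing

R0 = Σ lx·mx = 0 + 3.732 + 4.565 + 4.392 + 0.22 = 12.909
R0 > 1, so the population is growing.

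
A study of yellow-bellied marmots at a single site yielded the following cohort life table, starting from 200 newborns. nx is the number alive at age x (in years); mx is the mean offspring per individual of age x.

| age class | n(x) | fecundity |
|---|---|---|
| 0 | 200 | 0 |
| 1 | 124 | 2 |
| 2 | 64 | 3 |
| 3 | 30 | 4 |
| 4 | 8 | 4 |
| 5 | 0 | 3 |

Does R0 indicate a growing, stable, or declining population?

lx = nx/n0 = nx/200: 1, 0.62, 0.32, 0.15, 0.04, 0
R0 = Σ lx·mx = 0 + 1.24 + 0.96 + 0.6 + 0.16 + 0 = 2.96
R0 > 1, so the population is growing.

growing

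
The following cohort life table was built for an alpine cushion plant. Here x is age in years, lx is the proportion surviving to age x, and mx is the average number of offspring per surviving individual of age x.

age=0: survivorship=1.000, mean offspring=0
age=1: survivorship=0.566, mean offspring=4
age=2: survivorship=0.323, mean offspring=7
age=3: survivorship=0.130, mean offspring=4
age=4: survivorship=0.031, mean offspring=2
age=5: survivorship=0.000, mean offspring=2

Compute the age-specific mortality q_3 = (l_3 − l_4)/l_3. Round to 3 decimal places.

q_3 = (l_3 − l_4) / l_3 = (0.13 − 0.031) / 0.13
     = 0.099 / 0.13 = 0.761538… → 0.762

0.762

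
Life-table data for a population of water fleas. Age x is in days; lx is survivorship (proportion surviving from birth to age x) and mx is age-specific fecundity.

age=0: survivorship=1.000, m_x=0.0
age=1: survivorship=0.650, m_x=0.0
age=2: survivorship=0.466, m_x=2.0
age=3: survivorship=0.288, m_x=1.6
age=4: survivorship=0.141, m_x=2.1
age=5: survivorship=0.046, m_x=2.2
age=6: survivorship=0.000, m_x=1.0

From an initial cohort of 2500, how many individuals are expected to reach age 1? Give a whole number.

Expected survivors = N0 · l_1 = 2500 × 0.650 = 1625 → 1625

1625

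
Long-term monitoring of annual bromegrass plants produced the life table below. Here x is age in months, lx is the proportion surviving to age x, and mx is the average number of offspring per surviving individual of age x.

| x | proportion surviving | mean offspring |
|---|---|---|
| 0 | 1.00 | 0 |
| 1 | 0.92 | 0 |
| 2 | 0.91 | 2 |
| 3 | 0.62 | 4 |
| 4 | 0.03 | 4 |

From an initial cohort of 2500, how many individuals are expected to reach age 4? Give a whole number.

Expected survivors = N0 · l_4 = 2500 × 0.03 = 75 → 75

75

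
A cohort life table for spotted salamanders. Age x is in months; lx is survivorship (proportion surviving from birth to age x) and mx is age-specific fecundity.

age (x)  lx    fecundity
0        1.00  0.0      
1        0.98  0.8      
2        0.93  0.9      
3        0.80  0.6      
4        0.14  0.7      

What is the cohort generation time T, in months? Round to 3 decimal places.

lx·mx: 0, 0.784, 0.837, 0.48, 0.098 → R0 = 2.199
x·lx·mx: 0, 0.784, 1.674, 1.44, 0.392 → Σ = 4.29
T = 4.29 / 2.199 = 1.950887… → 1.951

1.951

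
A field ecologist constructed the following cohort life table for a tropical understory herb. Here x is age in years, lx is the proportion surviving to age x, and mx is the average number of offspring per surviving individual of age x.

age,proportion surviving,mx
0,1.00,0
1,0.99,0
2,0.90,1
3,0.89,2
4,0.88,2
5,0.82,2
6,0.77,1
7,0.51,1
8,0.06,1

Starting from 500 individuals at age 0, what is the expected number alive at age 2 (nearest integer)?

450

Expected survivors = N0 · l_2 = 500 × 0.90 = 450 → 450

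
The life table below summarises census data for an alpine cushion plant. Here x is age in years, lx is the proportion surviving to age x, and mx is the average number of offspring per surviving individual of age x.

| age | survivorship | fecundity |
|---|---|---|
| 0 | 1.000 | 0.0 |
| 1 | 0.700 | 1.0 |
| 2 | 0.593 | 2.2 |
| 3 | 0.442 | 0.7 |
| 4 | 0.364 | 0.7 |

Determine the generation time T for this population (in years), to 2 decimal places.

2.05

lx·mx: 0, 0.7, 1.3046, 0.3094, 0.2548 → R0 = 2.5688
x·lx·mx: 0, 0.7, 2.6092, 0.9282, 1.0192 → Σ = 5.2566
T = 5.2566 / 2.5688 = 2.046325… → 2.05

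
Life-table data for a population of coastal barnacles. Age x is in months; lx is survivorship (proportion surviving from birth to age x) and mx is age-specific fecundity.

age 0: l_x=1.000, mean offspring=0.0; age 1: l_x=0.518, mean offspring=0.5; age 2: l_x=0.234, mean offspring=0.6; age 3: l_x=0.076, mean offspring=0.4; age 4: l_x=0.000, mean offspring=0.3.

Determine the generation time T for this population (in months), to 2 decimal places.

1.47

lx·mx: 0, 0.259, 0.1404, 0.0304, 0 → R0 = 0.4298
x·lx·mx: 0, 0.259, 0.2808, 0.0912, 0 → Σ = 0.631
T = 0.631 / 0.4298 = 1.468125… → 1.47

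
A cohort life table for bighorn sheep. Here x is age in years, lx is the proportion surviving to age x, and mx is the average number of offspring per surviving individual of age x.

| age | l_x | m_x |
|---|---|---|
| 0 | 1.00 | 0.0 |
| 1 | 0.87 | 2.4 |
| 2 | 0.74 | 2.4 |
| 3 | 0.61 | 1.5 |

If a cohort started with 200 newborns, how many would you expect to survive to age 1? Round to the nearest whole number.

174

Expected survivors = N0 · l_1 = 200 × 0.87 = 174 → 174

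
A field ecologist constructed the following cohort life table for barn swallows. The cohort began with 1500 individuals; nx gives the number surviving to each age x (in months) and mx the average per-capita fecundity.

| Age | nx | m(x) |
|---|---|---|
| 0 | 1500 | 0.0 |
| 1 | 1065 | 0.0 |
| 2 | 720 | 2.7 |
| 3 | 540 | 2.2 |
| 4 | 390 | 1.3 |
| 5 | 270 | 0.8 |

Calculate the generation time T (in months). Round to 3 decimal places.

2.739

lx = nx/n0 = nx/1500: 1, 0.71, 0.48, 0.36, 0.26, 0.18
lx·mx: 0, 0, 1.296, 0.792, 0.338, 0.144 → R0 = 2.57
x·lx·mx: 0, 0, 2.592, 2.376, 1.352, 0.72 → Σ = 7.04
T = 7.04 / 2.57 = 2.7393… → 2.739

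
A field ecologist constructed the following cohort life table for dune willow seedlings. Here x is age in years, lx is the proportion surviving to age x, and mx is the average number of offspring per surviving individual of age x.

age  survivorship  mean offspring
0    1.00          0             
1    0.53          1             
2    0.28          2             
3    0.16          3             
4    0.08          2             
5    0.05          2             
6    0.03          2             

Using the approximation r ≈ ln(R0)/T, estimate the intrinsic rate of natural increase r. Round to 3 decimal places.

R0 = Σ lx·mx = 0 + 0.53 + 0.56 + 0.48 + 0.16 + 0.1 + 0.06 = 1.89
Σ x·lx·mx = 4.59; T = 4.59/1.89 = 2.42857…
r ≈ ln(R0)/T = ln(1.89)/2.42857… = 0.26212… → 0.262

0.262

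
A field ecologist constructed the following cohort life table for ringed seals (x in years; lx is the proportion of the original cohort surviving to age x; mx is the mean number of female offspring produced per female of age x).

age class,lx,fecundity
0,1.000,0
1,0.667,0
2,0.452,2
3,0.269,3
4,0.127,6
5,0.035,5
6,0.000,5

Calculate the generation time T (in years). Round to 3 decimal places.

3.079

lx·mx: 0, 0, 0.904, 0.807, 0.762, 0.175, 0 → R0 = 2.648
x·lx·mx: 0, 0, 1.808, 2.421, 3.048, 0.875, 0 → Σ = 8.152
T = 8.152 / 2.648 = 3.07855… → 3.079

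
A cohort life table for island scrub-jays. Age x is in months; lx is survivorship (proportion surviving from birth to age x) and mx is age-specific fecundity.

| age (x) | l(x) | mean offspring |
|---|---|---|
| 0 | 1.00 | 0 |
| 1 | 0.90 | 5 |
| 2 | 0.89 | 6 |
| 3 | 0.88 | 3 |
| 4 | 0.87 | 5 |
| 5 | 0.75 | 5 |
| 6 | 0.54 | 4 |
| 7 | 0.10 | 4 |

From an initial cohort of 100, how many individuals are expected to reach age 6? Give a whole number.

Expected survivors = N0 · l_6 = 100 × 0.54 = 54 → 54

54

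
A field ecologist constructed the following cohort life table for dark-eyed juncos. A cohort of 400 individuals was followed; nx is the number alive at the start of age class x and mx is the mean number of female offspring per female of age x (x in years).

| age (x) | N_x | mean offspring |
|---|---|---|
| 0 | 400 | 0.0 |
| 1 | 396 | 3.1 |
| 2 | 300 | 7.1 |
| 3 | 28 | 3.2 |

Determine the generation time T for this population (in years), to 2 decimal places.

lx = nx/n0 = nx/400: 1, 0.99, 0.75, 0.07
lx·mx: 0, 3.069, 5.325, 0.224 → R0 = 8.618
x·lx·mx: 0, 3.069, 10.65, 0.672 → Σ = 14.391
T = 14.391 / 8.618 = 1.669877… → 1.67

1.67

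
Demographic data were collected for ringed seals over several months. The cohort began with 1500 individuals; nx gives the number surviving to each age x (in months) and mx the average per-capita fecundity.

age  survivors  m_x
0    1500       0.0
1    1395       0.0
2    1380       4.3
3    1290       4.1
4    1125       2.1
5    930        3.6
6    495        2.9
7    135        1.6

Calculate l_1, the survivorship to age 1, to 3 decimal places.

l_1 = n_1/n_0 = 1395/1500 = 0.93 → 0.930

0.930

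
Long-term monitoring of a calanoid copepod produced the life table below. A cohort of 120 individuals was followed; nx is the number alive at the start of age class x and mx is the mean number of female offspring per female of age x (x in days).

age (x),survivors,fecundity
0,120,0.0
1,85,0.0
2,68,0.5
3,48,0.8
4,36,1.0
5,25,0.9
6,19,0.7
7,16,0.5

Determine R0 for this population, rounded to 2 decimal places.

1.27

lx = nx/n0 = nx/120: 1, 0.70833…, 0.56667…, 0.4, 0.3, 0.20833…, 0.15833…, 0.13333…
lx·mx by age: 0, 0, 0.283333…, 0.32, 0.3, 0.1875…, 0.110833…, 0.066667…
R0 = Σ lx·mx = 1.268333… → 1.27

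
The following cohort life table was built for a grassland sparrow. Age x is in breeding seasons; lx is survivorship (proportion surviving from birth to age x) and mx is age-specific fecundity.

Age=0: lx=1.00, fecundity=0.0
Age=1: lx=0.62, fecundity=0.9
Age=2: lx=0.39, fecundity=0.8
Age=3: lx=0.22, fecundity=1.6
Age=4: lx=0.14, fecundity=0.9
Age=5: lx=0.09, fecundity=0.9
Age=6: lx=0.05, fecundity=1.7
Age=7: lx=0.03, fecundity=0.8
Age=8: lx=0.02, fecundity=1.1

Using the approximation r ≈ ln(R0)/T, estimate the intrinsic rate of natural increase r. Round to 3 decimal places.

0.173

R0 = Σ lx·mx = 0 + 0.558 + 0.312 + 0.352 + 0.126 + 0.081 + 0.085 + 0.024 + 0.022 = 1.56
Σ x·lx·mx = 4.001; T = 4.001/1.56 = 2.56474…
r ≈ ln(R0)/T = ln(1.56)/2.56474… = 0.17338… → 0.173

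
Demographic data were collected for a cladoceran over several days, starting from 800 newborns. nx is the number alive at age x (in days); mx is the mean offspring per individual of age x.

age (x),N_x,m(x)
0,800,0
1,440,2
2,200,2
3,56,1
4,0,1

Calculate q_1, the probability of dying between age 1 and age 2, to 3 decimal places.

lx = nx/n0 = nx/800: 1, 0.55, 0.25, 0.07, 0
q_1 = (l_1 − l_2) / l_1 = (0.55 − 0.25) / 0.55
     = 0.3 / 0.55 = 0.545455… → 0.545

0.545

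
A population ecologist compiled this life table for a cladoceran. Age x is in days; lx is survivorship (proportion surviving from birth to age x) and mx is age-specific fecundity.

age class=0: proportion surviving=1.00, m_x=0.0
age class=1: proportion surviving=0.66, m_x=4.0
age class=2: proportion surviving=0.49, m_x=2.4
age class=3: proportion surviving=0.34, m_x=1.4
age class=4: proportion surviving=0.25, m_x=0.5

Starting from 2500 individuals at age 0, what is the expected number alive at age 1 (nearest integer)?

1650

Expected survivors = N0 · l_1 = 2500 × 0.66 = 1650 → 1650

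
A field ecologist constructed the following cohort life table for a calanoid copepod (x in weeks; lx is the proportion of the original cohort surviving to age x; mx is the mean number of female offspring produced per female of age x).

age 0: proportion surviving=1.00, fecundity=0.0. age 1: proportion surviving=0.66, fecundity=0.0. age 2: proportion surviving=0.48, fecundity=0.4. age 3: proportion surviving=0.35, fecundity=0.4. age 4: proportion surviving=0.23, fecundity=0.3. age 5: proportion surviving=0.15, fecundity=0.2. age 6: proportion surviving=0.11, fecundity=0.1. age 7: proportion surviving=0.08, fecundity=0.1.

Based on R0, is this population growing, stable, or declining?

declining

R0 = Σ lx·mx = 0 + 0 + 0.192 + 0.14 + 0.069 + 0.03 + 0.011 + 0.008 = 0.45
R0 < 1, so the population is declining.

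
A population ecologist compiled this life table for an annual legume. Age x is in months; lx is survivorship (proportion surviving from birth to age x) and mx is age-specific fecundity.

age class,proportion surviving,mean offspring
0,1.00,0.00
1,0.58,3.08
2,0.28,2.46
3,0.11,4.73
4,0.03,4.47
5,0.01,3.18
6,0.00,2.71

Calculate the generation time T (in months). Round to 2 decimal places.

lx·mx: 0, 1.7864, 0.6888, 0.5203, 0.1341, 0.0318, 0 → R0 = 3.1614
x·lx·mx: 0, 1.7864, 1.3776, 1.5609, 0.5364, 0.159, 0 → Σ = 5.4203
T = 5.4203 / 3.1614 = 1.714525… → 1.71

1.71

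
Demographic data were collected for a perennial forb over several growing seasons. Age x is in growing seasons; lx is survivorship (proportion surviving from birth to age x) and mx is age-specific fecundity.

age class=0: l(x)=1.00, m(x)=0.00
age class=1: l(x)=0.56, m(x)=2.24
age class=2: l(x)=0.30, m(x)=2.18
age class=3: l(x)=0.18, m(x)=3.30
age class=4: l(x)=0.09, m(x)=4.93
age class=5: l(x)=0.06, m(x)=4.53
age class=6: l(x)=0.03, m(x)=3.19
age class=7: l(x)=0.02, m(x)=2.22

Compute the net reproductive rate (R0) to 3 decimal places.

lx·mx by age: 0, 1.2544, 0.654, 0.594, 0.4437, 0.2718, 0.0957, 0.0444
R0 = Σ lx·mx = 3.358 → 3.358

3.358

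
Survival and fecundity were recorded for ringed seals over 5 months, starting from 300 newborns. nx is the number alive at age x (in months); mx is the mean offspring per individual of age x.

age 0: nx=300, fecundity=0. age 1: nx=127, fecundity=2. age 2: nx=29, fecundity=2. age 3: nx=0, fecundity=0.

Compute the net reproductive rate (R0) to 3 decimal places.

lx = nx/n0 = nx/300: 1, 0.42333…, 0.09667…, 0
lx·mx by age: 0, 0.846667…, 0.193333…, 0
R0 = Σ lx·mx = 1.04… → 1.040

1.040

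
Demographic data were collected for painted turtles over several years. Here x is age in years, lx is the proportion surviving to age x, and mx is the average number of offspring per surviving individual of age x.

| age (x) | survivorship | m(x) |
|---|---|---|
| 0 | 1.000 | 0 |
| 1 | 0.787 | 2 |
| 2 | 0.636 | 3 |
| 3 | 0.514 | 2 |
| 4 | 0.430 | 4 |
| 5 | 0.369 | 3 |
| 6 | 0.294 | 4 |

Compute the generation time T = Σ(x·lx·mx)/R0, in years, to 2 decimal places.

3.28

lx·mx: 0, 1.574, 1.908, 1.028, 1.72, 1.107, 1.176 → R0 = 8.513
x·lx·mx: 0, 1.574, 3.816, 3.084, 6.88, 5.535, 7.056 → Σ = 27.945
T = 27.945 / 8.513 = 3.282627… → 3.28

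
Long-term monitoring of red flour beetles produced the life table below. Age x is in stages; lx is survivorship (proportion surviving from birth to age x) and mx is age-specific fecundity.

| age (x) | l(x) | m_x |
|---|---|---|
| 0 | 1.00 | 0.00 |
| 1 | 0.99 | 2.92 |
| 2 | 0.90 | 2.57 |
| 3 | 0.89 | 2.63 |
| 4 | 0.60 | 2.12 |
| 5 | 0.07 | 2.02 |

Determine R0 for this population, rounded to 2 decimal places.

8.96

lx·mx by age: 0, 2.8908, 2.313, 2.3407, 1.272, 0.1414
R0 = Σ lx·mx = 8.9579 → 8.96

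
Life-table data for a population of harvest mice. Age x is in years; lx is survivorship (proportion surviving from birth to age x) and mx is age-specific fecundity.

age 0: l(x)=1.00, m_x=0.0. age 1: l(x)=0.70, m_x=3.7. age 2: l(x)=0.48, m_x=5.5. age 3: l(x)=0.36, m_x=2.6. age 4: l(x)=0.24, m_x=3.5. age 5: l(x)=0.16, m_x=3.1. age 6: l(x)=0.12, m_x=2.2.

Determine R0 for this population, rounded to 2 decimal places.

7.77

lx·mx by age: 0, 2.59, 2.64, 0.936, 0.84, 0.496, 0.264
R0 = Σ lx·mx = 7.766 → 7.77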